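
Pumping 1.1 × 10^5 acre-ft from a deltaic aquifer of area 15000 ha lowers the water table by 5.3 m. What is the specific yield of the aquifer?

Sy ≈ 0.17

A = 15000 ha = 1.5 × 10^8 m²
ΔV = 1.1 × 10^5 acre-ft = 1.357 × 10^8 m³
Sy = ΔV / (A × Δh) = 1.357 × 10^8 m³ / (1.5 × 10^8 m² × 5.3 m) = 0.1707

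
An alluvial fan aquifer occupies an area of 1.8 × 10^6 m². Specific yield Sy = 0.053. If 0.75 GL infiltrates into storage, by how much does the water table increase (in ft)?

ΔV = 0.75 GL = 7.5 × 10^5 m³
Δh = ΔV / (Sy × A) = 7.5 × 10^5 m³ / (0.053 × 1.8 × 10^6 m²) = 7.862 m
Δh = 7.862 m = 25.79 ft

Δh ≈ 25.8 ft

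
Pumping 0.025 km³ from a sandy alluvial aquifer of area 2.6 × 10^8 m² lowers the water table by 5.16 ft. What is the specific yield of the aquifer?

Sy ≈ 0.061

Δh = 5.16 ft = 1.573 m
ΔV = 0.025 km³ = 2.5 × 10^7 m³
Sy = ΔV / (A × Δh) = 2.5 × 10^7 m³ / (2.6 × 10^8 m² × 1.573 m) = 0.06114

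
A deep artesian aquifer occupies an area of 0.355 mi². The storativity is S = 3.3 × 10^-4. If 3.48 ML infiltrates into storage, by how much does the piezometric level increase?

Δh ≈ 11.5 m

A = 0.355 mi² = 9.194 × 10^5 m²
ΔV = 3.48 ML = 3480 m³
Δh = ΔV / (S × A) = 3480 m³ / (3.3 × 10^-4 × 9.194 × 10^5 m²) = 11.47 m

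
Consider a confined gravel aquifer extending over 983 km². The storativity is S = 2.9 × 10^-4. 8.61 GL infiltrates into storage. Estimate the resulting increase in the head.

Δh ≈ 30.2 m

A = 983 km² = 9.83 × 10^8 m²
ΔV = 8.61 GL = 8.61 × 10^6 m³
Δh = ΔV / (S × A) = 8.61 × 10^6 m³ / (2.9 × 10^-4 × 9.83 × 10^8 m²) = 30.2 m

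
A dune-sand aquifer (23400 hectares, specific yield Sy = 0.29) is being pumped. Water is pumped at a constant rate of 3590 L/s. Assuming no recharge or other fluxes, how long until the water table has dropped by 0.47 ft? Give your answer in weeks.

t ≈ 4.48 weeks

A = 23400 hectares = 2.34 × 10^8 m²
Δh = 0.47 ft = 0.1433 m
ΔV = Sy × A × Δh = 0.29 × 2.34 × 10^8 × 0.1433 = 9.721 × 10^6 m³
Q = 3590 L/s = 3.102 × 10^5 m³/d
t = ΔV / Q = 9.721 × 10^6 m³ / 3.102 × 10^5 m³/d = 31.34 d
t = 31.34 d ≈ 4.477 weeks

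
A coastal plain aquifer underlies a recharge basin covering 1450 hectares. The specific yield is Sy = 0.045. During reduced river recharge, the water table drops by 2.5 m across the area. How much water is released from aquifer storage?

ΔV ≈ 1.63 × 10^6 m³

A = 1450 hectares = 1.45 × 10^7 m²
ΔV = Sy × A × Δh = 0.045 × 1.45 × 10^7 m² × 2.5 m = 1.631 × 10^6 m³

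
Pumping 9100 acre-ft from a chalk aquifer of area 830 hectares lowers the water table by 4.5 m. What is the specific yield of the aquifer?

Sy ≈ 0.3

A = 830 hectares = 8.3 × 10^6 m²
ΔV = 9100 acre-ft = 1.122 × 10^7 m³
Sy = ΔV / (A × Δh) = 1.122 × 10^7 m³ / (8.3 × 10^6 m² × 4.5 m) = 0.3005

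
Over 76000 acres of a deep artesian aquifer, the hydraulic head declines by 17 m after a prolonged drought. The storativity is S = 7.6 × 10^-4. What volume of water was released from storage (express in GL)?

A = 76000 acres = 3.076 × 10^8 m²
ΔV = S × A × Δh = 7.6 × 10^-4 × 3.076 × 10^8 m² × 17 m = 3.974 × 10^6 m³
ΔV = 3.974 × 10^6 m³ = 3.974 GL

ΔV ≈ 3.97 GL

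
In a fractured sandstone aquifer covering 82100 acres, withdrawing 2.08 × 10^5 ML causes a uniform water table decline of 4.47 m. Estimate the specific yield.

A = 82100 acres = 3.322 × 10^8 m²
ΔV = 2.08 × 10^5 ML = 2.08 × 10^8 m³
Sy = ΔV / (A × Δh) = 2.08 × 10^8 m³ / (3.322 × 10^8 m² × 4.47 m) = 0.1401

Sy ≈ 0.14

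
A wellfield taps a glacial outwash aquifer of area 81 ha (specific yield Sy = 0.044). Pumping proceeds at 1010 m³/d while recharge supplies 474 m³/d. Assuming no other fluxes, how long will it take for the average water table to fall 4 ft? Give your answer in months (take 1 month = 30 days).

A = 81 ha = 8.1 × 10^5 m²
Δh = 4 ft = 1.219 m
ΔV = Sy × A × Δh = 0.044 × 8.1 × 10^5 × 1.219 = 43450 m³
Net withdrawal = 1010 − 474 = 536 m³/d
t = ΔV / Q = 43450 m³ / 536 m³/d = 81.07 d
t = 81.07 d ≈ 2.702 months

t ≈ 2.7 months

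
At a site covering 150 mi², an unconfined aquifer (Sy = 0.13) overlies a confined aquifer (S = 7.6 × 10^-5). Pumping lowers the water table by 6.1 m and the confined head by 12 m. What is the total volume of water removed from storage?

A = 150 mi² = 3.885 × 10^8 m²
Unconfined: ΔV_u = Sy × A × Δh_u = 0.13 × 3.885 × 10^8 × 6.1 = 3.081 × 10^8 m³
Confined: ΔV_c = S × A × Δh_c = 7.6 × 10^-5 × 3.885 × 10^8 × 12 = 3.543 × 10^5 m³
Total ΔV = 3.081 × 10^8 + 3.543 × 10^5 = 3.084 × 10^8 m³

ΔV ≈ 3.08 × 10^8 m³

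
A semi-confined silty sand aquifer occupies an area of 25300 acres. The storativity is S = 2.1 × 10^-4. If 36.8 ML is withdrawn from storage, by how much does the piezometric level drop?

Δh ≈ 1.71 m

A = 25300 acres = 1.024 × 10^8 m²
ΔV = 36.8 ML = 36800 m³
Δh = ΔV / (S × A) = 36800 m³ / (2.1 × 10^-4 × 1.024 × 10^8 m²) = 1.712 m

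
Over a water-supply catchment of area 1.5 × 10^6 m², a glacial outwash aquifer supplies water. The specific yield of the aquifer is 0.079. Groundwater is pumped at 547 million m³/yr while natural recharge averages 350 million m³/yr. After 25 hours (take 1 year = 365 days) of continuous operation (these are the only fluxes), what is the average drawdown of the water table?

Net abstraction = 547 − 350 = 197 million m³/yr
Q_net = 197 million m³/yr = 5.397 × 10^5 m³/d
t = 25 hours = 1.042 d
ΔV = Q × t = 5.397 × 10^5 m³/d × 1.042 d = 5.622 × 10^5 m³
Δh = ΔV / (Sy × A) = 5.622 × 10^5 / (0.079 × 1.5 × 10^6) = 4.744 m

Δh ≈ 4.74 m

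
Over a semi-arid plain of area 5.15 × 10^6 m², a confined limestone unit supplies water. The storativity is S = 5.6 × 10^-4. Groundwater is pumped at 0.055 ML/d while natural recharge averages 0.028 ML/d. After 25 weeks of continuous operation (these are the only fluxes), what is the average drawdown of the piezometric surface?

Δh ≈ 1.64 m

Net abstraction = 0.055 − 0.028 = 0.027 ML/d
Q_net = 0.027 ML/d = 27 m³/d
t = 25 weeks = 175 d
ΔV = Q × t = 27 m³/d × 175 d = 4725 m³
Δh = ΔV / (S × A) = 4725 / (5.6 × 10^-4 × 5.15 × 10^6) = 1.638 m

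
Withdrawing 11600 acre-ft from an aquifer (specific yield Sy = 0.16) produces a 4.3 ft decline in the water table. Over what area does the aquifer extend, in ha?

A ≈ 6820 ha

Δh = 4.3 ft = 1.311 m
ΔV = 11600 acre-ft = 1.431 × 10^7 m³
A = ΔV / (Sy × Δh) = 1.431 × 10^7 / (0.16 × 1.311) = 6.823 × 10^7 m²
A = 6.823 × 10^7 m² = 6823 ha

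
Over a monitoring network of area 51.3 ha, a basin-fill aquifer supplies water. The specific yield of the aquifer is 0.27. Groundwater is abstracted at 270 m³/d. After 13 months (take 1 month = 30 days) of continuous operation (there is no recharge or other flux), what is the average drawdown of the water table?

Δh ≈ 0.76 m

A = 51.3 ha = 5.13 × 10^5 m²
t = 13 months = 390 d
ΔV = Q × t = 270 m³/d × 390 d = 1.053 × 10^5 m³
Δh = ΔV / (Sy × A) = 1.053 × 10^5 / (0.27 × 5.13 × 10^5) = 0.7602 m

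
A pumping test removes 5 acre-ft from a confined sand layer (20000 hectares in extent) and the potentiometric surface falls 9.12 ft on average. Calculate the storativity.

A = 20000 hectares = 2 × 10^8 m²
Δh = 9.12 ft = 2.78 m
ΔV = 5 acre-ft = 6167 m³
S = ΔV / (A × Δh) = 6167 m³ / (2 × 10^8 m² × 2.78 m) = 1.109 × 10^-5

S ≈ 1.1 × 10^-5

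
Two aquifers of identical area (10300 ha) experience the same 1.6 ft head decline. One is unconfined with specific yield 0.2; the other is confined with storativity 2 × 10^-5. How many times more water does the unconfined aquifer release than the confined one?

A = 10300 ha = 1.03 × 10^8 m²
Δh = 1.6 ft = 0.4877 m
Unconfined: ΔV_u = Sy × A × Δh = 0.2 × 1.03 × 10^8 × 0.4877 = 1.005 × 10^7 m³
Confined: ΔV_c = S × A × Δh = 2 × 10^-5 × 1.03 × 10^8 × 0.4877 = 1005 m³
Ratio = ΔV_u / ΔV_c = Sy / S = 0.2 / 2 × 10^-5 = 10000

ΔV_u / ΔV_c ≈ 10000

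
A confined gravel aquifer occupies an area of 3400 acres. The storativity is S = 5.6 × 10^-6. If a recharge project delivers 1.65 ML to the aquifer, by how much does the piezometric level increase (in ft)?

Δh ≈ 70.3 ft

A = 3400 acres = 1.376 × 10^7 m²
ΔV = 1.65 ML = 1650 m³
Δh = ΔV / (S × A) = 1650 m³ / (5.6 × 10^-6 × 1.376 × 10^7 m²) = 21.41 m
Δh = 21.41 m = 70.26 ft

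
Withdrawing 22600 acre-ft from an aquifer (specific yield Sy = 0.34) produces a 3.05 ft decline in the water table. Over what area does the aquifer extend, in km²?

A ≈ 88.2 km²

Δh = 3.05 ft = 0.9296 m
ΔV = 22600 acre-ft = 2.788 × 10^7 m³
A = ΔV / (Sy × Δh) = 2.788 × 10^7 / (0.34 × 0.9296) = 8.82 × 10^7 m²
A = 8.82 × 10^7 m² = 88.2 km²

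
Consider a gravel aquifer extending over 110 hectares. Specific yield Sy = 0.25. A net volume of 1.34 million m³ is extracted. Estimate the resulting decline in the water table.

A = 110 hectares = 1.1 × 10^6 m²
ΔV = 1.34 million m³ = 1.34 × 10^6 m³
Δh = ΔV / (Sy × A) = 1.34 × 10^6 m³ / (0.25 × 1.1 × 10^6 m²) = 4.873 m

Δh ≈ 4.87 m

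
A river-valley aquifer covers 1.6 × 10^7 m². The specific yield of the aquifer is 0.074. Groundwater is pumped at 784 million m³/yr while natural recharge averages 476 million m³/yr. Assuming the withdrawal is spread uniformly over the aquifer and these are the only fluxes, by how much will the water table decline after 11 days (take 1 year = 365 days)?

Net abstraction = 784 − 476 = 308 million m³/yr
Q_net = 308 million m³/yr = 8.438 × 10^5 m³/d
ΔV = Q × t = 8.438 × 10^5 m³/d × 11 d = 9.282 × 10^6 m³
Δh = ΔV / (Sy × A) = 9.282 × 10^6 / (0.074 × 1.6 × 10^7) = 7.84 m

Δh ≈ 7.84 m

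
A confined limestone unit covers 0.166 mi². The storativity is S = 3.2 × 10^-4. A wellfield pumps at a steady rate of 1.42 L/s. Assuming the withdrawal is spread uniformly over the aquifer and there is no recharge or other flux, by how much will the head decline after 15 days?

Δh ≈ 13.4 m

A = 0.166 mi² = 4.299 × 10^5 m²
Q = 1.42 L/s = 122.7 m³/d
ΔV = Q × t = 122.7 m³/d × 15 d = 1840 m³
Δh = ΔV / (S × A) = 1840 / (3.2 × 10^-4 × 4.299 × 10^5) = 13.38 m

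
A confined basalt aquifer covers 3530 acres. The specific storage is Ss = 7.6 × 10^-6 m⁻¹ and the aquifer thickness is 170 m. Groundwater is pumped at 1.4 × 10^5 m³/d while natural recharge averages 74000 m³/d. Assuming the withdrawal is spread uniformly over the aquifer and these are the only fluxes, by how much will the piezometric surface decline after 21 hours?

Δh ≈ 3.13 m

S = Ss × b = 7.6 × 10^-6 m⁻¹ × 170 m = 1.292 × 10^-3
A = 3530 acres = 1.429 × 10^7 m²
Net abstraction = 1.4 × 10^5 − 74000 = 66000 m³/d
t = 21 hours = 0.875 d
ΔV = Q × t = 66000 m³/d × 0.875 d = 57750 m³
Δh = ΔV / (S × A) = 57750 / (0.001292 × 1.429 × 10^7) = 3.129 m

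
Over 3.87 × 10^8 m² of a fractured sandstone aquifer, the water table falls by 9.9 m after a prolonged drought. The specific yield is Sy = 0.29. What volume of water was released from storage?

ΔV = Sy × A × Δh = 0.29 × 3.87 × 10^8 m² × 9.9 m = 1.111 × 10^9 m³

ΔV ≈ 1.11 × 10^9 m³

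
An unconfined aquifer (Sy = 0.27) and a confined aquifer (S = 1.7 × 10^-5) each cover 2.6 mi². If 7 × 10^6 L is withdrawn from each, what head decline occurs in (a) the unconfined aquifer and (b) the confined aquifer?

A = 2.6 mi² = 6.734 × 10^6 m²
ΔV = 7 × 10^6 L = 7000 m³
Unconfined: Δh_u = ΔV/(Sy·A) = 7000/(0.27 × 6.734 × 10^6) = 0.00385 m
Confined: Δh_c = ΔV/(S·A) = 7000/(1.7 × 10^-5 × 6.734 × 10^6) = 61.15 m

Δh_u ≈ 0.00385 m; Δh_c ≈ 61.1 m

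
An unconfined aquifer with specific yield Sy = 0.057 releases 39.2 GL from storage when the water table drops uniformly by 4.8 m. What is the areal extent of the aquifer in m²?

A ≈ 1.43 × 10^8 m²

ΔV = 39.2 GL = 3.92 × 10^7 m³
A = ΔV / (Sy × Δh) = 3.92 × 10^7 / (0.057 × 4.8) = 1.433 × 10^8 m²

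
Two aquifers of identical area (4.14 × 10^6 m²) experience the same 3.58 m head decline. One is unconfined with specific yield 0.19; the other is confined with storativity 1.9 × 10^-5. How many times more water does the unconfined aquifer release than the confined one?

ΔV_u / ΔV_c ≈ 10000

Unconfined: ΔV_u = Sy × A × Δh = 0.19 × 4.14 × 10^6 × 3.58 = 2.816 × 10^6 m³
Confined: ΔV_c = S × A × Δh = 1.9 × 10^-5 × 4.14 × 10^6 × 3.58 = 281.6 m³
Ratio = ΔV_u / ΔV_c = Sy / S = 0.19 / 1.9 × 10^-5 = 10000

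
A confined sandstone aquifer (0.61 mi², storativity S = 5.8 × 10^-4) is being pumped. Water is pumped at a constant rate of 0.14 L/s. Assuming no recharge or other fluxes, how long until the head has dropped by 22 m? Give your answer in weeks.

t ≈ 238 weeks

A = 0.61 mi² = 1.58 × 10^6 m²
ΔV = S × A × Δh = 5.8 × 10^-4 × 1.58 × 10^6 × 22 = 20160 m³
Q = 0.14 L/s = 12.1 m³/d
t = ΔV / Q = 20160 m³ / 12.1 m³/d = 1667 d
t = 1667 d ≈ 238.1 weeks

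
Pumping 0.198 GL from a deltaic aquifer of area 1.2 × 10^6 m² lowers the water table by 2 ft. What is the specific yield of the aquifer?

Sy ≈ 0.27

Δh = 2 ft = 0.6096 m
ΔV = 0.198 GL = 1.98 × 10^5 m³
Sy = ΔV / (A × Δh) = 1.98 × 10^5 m³ / (1.2 × 10^6 m² × 0.6096 m) = 0.2707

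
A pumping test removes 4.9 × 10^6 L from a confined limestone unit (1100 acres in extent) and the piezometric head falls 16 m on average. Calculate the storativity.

A = 1100 acres = 4.452 × 10^6 m²
ΔV = 4.9 × 10^6 L = 4900 m³
S = ΔV / (A × Δh) = 4900 m³ / (4.452 × 10^6 m² × 16 m) = 6.88 × 10^-5

S ≈ 6.9 × 10^-5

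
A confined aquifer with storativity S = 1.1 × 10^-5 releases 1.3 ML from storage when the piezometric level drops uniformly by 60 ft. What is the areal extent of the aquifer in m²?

Δh = 60 ft = 18.29 m
ΔV = 1.3 ML = 1300 m³
A = ΔV / (S × Δh) = 1300 / (1.1 × 10^-5 × 18.29) = 6.462 × 10^6 m²

A ≈ 6.46 × 10^6 m²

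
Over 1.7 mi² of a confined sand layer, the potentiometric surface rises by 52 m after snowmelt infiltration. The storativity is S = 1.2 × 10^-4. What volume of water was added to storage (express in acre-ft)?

ΔV ≈ 22.3 acre-ft

A = 1.7 mi² = 4.403 × 10^6 m²
ΔV = S × A × Δh = 1.2 × 10^-4 × 4.403 × 10^6 m² × 52 m = 27470 m³
ΔV = 27470 m³ = 22.27 acre-ft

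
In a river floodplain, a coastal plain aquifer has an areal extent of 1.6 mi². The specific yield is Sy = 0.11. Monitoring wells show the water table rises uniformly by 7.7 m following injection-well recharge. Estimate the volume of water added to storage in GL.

ΔV ≈ 3.51 GL

A = 1.6 mi² = 4.144 × 10^6 m²
ΔV = Sy × A × Δh = 0.11 × 4.144 × 10^6 m² × 7.7 m = 3.51 × 10^6 m³
ΔV = 3.51 × 10^6 m³ = 3.51 GL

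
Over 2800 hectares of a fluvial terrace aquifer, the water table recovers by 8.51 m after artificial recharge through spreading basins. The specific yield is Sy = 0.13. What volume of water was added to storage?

ΔV ≈ 3.1 × 10^7 m³

A = 2800 hectares = 2.8 × 10^7 m²
ΔV = Sy × A × Δh = 0.13 × 2.8 × 10^7 m² × 8.51 m = 3.098 × 10^7 m³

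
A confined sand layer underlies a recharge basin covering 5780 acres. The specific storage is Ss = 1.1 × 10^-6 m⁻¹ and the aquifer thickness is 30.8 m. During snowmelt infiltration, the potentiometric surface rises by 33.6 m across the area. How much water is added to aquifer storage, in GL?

ΔV ≈ 0.0266 GL

S = Ss × b = 1.1 × 10^-6 m⁻¹ × 30.8 m = 3.388 × 10^-5
A = 5780 acres = 2.339 × 10^7 m²
ΔV = S × A × Δh = 3.388 × 10^-5 × 2.339 × 10^7 m² × 33.6 m = 26630 m³
ΔV = 26630 m³ = 0.02663 GL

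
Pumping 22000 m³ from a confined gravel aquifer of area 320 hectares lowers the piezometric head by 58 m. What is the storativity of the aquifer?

A = 320 hectares = 3.2 × 10^6 m²
S = ΔV / (A × Δh) = 22000 m³ / (3.2 × 10^6 m² × 58 m) = 1.185 × 10^-4

S ≈ 1.2 × 10^-4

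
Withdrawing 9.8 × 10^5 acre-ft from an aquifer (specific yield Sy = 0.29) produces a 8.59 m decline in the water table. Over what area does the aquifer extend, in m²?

ΔV = 9.8 × 10^5 acre-ft = 1.209 × 10^9 m³
A = ΔV / (Sy × Δh) = 1.209 × 10^9 / (0.29 × 8.59) = 4.853 × 10^8 m²

A ≈ 4.85 × 10^8 m²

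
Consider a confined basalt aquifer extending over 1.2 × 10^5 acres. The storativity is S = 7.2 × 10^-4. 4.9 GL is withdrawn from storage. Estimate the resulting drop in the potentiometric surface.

Δh ≈ 14 m

A = 1.2 × 10^5 acres = 4.856 × 10^8 m²
ΔV = 4.9 GL = 4.9 × 10^6 m³
Δh = ΔV / (S × A) = 4.9 × 10^6 m³ / (7.2 × 10^-4 × 4.856 × 10^8 m²) = 14.01 m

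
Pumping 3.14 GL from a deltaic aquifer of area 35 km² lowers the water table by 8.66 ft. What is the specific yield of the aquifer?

A = 35 km² = 3.5 × 10^7 m²
Δh = 8.66 ft = 2.64 m
ΔV = 3.14 GL = 3.14 × 10^6 m³
Sy = ΔV / (A × Δh) = 3.14 × 10^6 m³ / (3.5 × 10^7 m² × 2.64 m) = 0.03399

Sy ≈ 0.034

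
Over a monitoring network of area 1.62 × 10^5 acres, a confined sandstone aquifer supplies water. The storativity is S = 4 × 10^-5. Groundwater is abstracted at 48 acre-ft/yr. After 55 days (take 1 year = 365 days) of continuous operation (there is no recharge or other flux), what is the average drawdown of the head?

A = 1.62 × 10^5 acres = 6.556 × 10^8 m²
Q = 48 acre-ft/yr = 162.2 m³/d
ΔV = Q × t = 162.2 m³/d × 55 d = 8922 m³
Δh = ΔV / (S × A) = 8922 / (4 × 10^-5 × 6.556 × 10^8) = 0.3402 m

Δh ≈ 0.34 m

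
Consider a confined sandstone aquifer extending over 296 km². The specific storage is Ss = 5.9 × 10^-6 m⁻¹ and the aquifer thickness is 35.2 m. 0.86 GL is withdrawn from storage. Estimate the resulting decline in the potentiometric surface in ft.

Δh ≈ 45.9 ft

S = Ss × b = 5.9 × 10^-6 m⁻¹ × 35.2 m = 2.077 × 10^-4
A = 296 km² = 2.96 × 10^8 m²
ΔV = 0.86 GL = 8.6 × 10^5 m³
Δh = ΔV / (S × A) = 8.6 × 10^5 m³ / (2.077 × 10^-4 × 2.96 × 10^8 m²) = 13.99 m
Δh = 13.99 m = 45.9 ft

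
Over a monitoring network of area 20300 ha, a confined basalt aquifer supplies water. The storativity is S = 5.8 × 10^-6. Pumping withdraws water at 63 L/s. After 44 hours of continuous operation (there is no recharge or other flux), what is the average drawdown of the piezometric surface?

A = 20300 ha = 2.03 × 10^8 m²
Q = 63 L/s = 5443 m³/d
t = 44 hours = 1.833 d
ΔV = Q × t = 5443 m³/d × 1.833 d = 9979 m³
Δh = ΔV / (S × A) = 9979 / (5.8 × 10^-6 × 2.03 × 10^8) = 8.476 m

Δh ≈ 8.48 m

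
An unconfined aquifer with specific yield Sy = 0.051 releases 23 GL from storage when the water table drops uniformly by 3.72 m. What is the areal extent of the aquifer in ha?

A ≈ 12100 ha

ΔV = 23 GL = 2.3 × 10^7 m³
A = ΔV / (Sy × Δh) = 2.3 × 10^7 / (0.051 × 3.72) = 1.212 × 10^8 m²
A = 1.212 × 10^8 m² = 12120 ha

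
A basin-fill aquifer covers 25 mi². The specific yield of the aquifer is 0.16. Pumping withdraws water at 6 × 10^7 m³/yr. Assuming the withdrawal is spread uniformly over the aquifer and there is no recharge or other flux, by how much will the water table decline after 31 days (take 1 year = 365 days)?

A = 25 mi² = 6.475 × 10^7 m²
Q = 6 × 10^7 m³/yr = 1.644 × 10^5 m³/d
ΔV = Q × t = 1.644 × 10^5 m³/d × 31 d = 5.096 × 10^6 m³
Δh = ΔV / (Sy × A) = 5.096 × 10^6 / (0.16 × 6.475 × 10^7) = 0.4919 m

Δh ≈ 0.492 m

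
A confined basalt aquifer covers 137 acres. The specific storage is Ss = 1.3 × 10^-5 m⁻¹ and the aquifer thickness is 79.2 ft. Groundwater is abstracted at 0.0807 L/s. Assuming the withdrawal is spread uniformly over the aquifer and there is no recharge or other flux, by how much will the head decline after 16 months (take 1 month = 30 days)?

b = 79.2 ft = 24.14 m
S = Ss × b = 1.3 × 10^-5 m⁻¹ × 24.14 m = 3.138 × 10^-4
A = 137 acres = 5.544 × 10^5 m²
Q = 0.0807 L/s = 6.972 m³/d
t = 16 months = 480 d
ΔV = Q × t = 6.972 m³/d × 480 d = 3347 m³
Δh = ΔV / (S × A) = 3347 / (3.138 × 10^-4 × 5.544 × 10^5) = 19.24 m

Δh ≈ 19.2 m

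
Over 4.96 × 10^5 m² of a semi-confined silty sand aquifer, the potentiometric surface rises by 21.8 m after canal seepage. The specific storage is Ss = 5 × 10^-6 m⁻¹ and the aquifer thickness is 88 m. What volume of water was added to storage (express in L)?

S = Ss × b = 5 × 10^-6 m⁻¹ × 88 m = 4.4 × 10^-4
ΔV = S × A × Δh = 4.4 × 10^-4 × 4.96 × 10^5 m² × 21.8 m = 4758 m³
ΔV = 4758 m³ = 4.758 × 10^6 L

ΔV ≈ 4.76 × 10^6 L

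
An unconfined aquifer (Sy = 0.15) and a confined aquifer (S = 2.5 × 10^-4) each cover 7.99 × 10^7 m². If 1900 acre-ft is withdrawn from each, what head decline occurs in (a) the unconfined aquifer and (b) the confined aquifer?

ΔV = 1900 acre-ft = 2.344 × 10^6 m³
Unconfined: Δh_u = ΔV/(Sy·A) = 2.344 × 10^6/(0.15 × 7.99 × 10^7) = 0.1955 m
Confined: Δh_c = ΔV/(S·A) = 2.344 × 10^6/(2.5 × 10^-4 × 7.99 × 10^7) = 117.3 m

Δh_u ≈ 0.196 m; Δh_c ≈ 117 m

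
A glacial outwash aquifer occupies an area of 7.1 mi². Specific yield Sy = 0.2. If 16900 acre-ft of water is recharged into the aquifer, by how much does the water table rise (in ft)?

A = 7.1 mi² = 1.839 × 10^7 m²
ΔV = 16900 acre-ft = 2.085 × 10^7 m³
Δh = ΔV / (Sy × A) = 2.085 × 10^7 m³ / (0.2 × 1.839 × 10^7 m²) = 5.668 m
Δh = 5.668 m = 18.6 ft

Δh ≈ 18.6 ft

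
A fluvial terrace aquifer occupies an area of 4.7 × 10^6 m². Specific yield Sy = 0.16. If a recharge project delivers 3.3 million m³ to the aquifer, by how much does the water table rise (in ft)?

ΔV = 3.3 million m³ = 3.3 × 10^6 m³
Δh = ΔV / (Sy × A) = 3.3 × 10^6 m³ / (0.16 × 4.7 × 10^6 m²) = 4.388 m
Δh = 4.388 m = 14.4 ft

Δh ≈ 14.4 ft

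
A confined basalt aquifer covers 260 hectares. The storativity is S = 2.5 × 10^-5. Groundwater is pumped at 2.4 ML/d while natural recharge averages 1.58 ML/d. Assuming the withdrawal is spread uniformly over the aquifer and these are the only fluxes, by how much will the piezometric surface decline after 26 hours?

Δh ≈ 13.7 m

A = 260 hectares = 2.6 × 10^6 m²
Net abstraction = 2.4 − 1.58 = 0.82 ML/d
Q_net = 0.82 ML/d = 820 m³/d
t = 26 hours = 1.083 d
ΔV = Q × t = 820 m³/d × 1.083 d = 888.3 m³
Δh = ΔV / (S × A) = 888.3 / (2.5 × 10^-5 × 2.6 × 10^6) = 13.67 m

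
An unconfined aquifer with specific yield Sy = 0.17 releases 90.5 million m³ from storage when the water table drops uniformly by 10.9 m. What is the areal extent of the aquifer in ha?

ΔV = 90.5 million m³ = 9.05 × 10^7 m³
A = ΔV / (Sy × Δh) = 9.05 × 10^7 / (0.17 × 10.9) = 4.884 × 10^7 m²
A = 4.884 × 10^7 m² = 4884 ha

A ≈ 4880 ha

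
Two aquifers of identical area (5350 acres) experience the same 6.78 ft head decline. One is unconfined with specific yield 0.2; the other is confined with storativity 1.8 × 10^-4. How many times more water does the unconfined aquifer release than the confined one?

ΔV_u / ΔV_c ≈ 1110

A = 5350 acres = 2.165 × 10^7 m²
Δh = 6.78 ft = 2.067 m
Unconfined: ΔV_u = Sy × A × Δh = 0.2 × 2.165 × 10^7 × 2.067 = 8.948 × 10^6 m³
Confined: ΔV_c = S × A × Δh = 1.8 × 10^-4 × 2.165 × 10^7 × 2.067 = 8054 m³
Ratio = ΔV_u / ΔV_c = Sy / S = 0.2 / 1.8 × 10^-4 = 1111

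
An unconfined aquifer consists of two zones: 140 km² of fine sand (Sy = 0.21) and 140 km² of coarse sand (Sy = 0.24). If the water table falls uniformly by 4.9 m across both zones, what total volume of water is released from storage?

A₁ = 140 km² = 1.4 × 10^8 m²; A₂ = 140 km² = 1.4 × 10^8 m²
ΔV₁ = 0.21 × 1.4 × 10^8 × 4.9 = 1.441 × 10^8 m³
ΔV₂ = 0.24 × 1.4 × 10^8 × 4.9 = 1.646 × 10^8 m³
ΔV = ΔV₁ + ΔV₂ = 3.087 × 10^8 m³

ΔV ≈ 3.09 × 10^8 m³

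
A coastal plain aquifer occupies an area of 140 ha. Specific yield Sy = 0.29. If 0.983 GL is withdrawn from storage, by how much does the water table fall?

Δh ≈ 2.42 m

A = 140 ha = 1.4 × 10^6 m²
ΔV = 0.983 GL = 9.83 × 10^5 m³
Δh = ΔV / (Sy × A) = 9.83 × 10^5 m³ / (0.29 × 1.4 × 10^6 m²) = 2.421 m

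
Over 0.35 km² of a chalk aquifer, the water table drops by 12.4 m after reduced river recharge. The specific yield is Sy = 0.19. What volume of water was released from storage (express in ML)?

A = 0.35 km² = 3.5 × 10^5 m²
ΔV = Sy × A × Δh = 0.19 × 3.5 × 10^5 m² × 12.4 m = 8.246 × 10^5 m³
ΔV = 8.246 × 10^5 m³ = 824.6 ML

ΔV ≈ 825 ML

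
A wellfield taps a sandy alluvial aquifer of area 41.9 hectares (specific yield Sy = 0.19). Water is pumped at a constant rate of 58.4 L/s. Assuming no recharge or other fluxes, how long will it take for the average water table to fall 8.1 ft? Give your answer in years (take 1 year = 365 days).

A = 41.9 hectares = 4.19 × 10^5 m²
Δh = 8.1 ft = 2.469 m
ΔV = Sy × A × Δh = 0.19 × 4.19 × 10^5 × 2.469 = 1.965 × 10^5 m³
Q = 58.4 L/s = 5046 m³/d
t = ΔV / Q = 1.965 × 10^5 m³ / 5046 m³/d = 38.95 d
t = 38.95 d ≈ 0.1067 years

t ≈ 0.107 years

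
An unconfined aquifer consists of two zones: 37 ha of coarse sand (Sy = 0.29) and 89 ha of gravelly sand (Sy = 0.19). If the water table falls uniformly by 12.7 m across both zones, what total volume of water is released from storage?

A₁ = 37 ha = 3.7 × 10^5 m²; A₂ = 89 ha = 8.9 × 10^5 m²
ΔV₁ = 0.29 × 3.7 × 10^5 × 12.7 = 1.363 × 10^6 m³
ΔV₂ = 0.19 × 8.9 × 10^5 × 12.7 = 2.148 × 10^6 m³
ΔV = ΔV₁ + ΔV₂ = 3.51 × 10^6 m³

ΔV ≈ 3.51 × 10^6 m³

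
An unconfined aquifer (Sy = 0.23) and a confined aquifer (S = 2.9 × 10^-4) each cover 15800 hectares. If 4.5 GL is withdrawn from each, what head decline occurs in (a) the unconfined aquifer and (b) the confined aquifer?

A = 15800 hectares = 1.58 × 10^8 m²
ΔV = 4.5 GL = 4.5 × 10^6 m³
Unconfined: Δh_u = ΔV/(Sy·A) = 4.5 × 10^6/(0.23 × 1.58 × 10^8) = 0.1238 m
Confined: Δh_c = ΔV/(S·A) = 4.5 × 10^6/(2.9 × 10^-4 × 1.58 × 10^8) = 98.21 m

Δh_u ≈ 0.124 m; Δh_c ≈ 98.2 m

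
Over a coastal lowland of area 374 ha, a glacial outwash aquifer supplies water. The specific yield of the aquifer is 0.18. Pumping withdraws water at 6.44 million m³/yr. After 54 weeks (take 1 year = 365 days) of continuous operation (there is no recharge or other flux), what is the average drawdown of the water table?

Δh ≈ 9.91 m

A = 374 ha = 3.74 × 10^6 m²
Q = 6.44 million m³/yr = 17640 m³/d
t = 54 weeks = 378 d
ΔV = Q × t = 17640 m³/d × 378 d = 6.669 × 10^6 m³
Δh = ΔV / (Sy × A) = 6.669 × 10^6 / (0.18 × 3.74 × 10^6) = 9.907 m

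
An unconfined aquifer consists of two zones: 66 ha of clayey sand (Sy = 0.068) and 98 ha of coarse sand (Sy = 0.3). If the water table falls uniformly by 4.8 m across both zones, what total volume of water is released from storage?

ΔV ≈ 1.63 × 10^6 m³

A₁ = 66 ha = 6.6 × 10^5 m²; A₂ = 98 ha = 9.8 × 10^5 m²
ΔV₁ = 0.068 × 6.6 × 10^5 × 4.8 = 2.154 × 10^5 m³
ΔV₂ = 0.3 × 9.8 × 10^5 × 4.8 = 1.411 × 10^6 m³
ΔV = ΔV₁ + ΔV₂ = 1.627 × 10^6 m³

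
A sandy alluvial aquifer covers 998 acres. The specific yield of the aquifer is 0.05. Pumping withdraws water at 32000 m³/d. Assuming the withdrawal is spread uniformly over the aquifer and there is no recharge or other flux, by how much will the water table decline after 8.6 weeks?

A = 998 acres = 4.039 × 10^6 m²
t = 8.6 weeks = 60.2 d
ΔV = Q × t = 32000 m³/d × 60.2 d = 1.926 × 10^6 m³
Δh = ΔV / (Sy × A) = 1.926 × 10^6 / (0.05 × 4.039 × 10^6) = 9.54 m

Δh ≈ 9.54 m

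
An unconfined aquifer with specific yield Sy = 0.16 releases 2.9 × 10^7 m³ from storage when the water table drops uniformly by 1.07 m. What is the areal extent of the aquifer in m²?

A = ΔV / (Sy × Δh) = 2.9 × 10^7 / (0.16 × 1.07) = 1.694 × 10^8 m²

A ≈ 1.69 × 10^8 m²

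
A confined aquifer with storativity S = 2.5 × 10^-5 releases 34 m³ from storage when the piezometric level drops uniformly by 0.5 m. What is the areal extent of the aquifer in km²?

A ≈ 2.72 km²

A = ΔV / (S × Δh) = 34 / (2.5 × 10^-5 × 0.5) = 2.72 × 10^6 m²
A = 2.72 × 10^6 m² = 2.72 km²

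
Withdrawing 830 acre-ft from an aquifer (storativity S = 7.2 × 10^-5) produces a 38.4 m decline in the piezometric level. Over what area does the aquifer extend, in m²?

ΔV = 830 acre-ft = 1.024 × 10^6 m³
A = ΔV / (S × Δh) = 1.024 × 10^6 / (7.2 × 10^-5 × 38.4) = 3.703 × 10^8 m²

A ≈ 3.7 × 10^8 m²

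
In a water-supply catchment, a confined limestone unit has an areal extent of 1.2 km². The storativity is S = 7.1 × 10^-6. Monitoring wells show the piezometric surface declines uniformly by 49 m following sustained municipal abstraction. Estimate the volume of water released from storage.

ΔV ≈ 417 m³

A = 1.2 km² = 1.2 × 10^6 m²
ΔV = S × A × Δh = 7.1 × 10^-6 × 1.2 × 10^6 m² × 49 m = 417.5 m³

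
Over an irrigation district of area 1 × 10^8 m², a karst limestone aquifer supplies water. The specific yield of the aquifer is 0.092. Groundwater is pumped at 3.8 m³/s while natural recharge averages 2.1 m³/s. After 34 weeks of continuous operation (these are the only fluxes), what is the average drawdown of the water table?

Δh ≈ 3.8 m

Net abstraction = 3.8 − 2.1 = 1.7 m³/s
Q_net = 1.7 m³/s = 1.469 × 10^5 m³/d
t = 34 weeks = 238 d
ΔV = Q × t = 1.469 × 10^5 m³/d × 238 d = 3.496 × 10^7 m³
Δh = ΔV / (Sy × A) = 3.496 × 10^7 / (0.092 × 1 × 10^8) = 3.8 m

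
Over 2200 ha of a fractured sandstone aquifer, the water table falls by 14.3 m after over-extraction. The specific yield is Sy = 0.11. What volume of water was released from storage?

ΔV ≈ 3.46 × 10^7 m³

A = 2200 ha = 2.2 × 10^7 m²
ΔV = Sy × A × Δh = 0.11 × 2.2 × 10^7 m² × 14.3 m = 3.461 × 10^7 m³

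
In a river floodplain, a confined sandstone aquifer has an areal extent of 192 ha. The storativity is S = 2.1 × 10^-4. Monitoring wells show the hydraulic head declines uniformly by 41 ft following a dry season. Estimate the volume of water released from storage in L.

A = 192 ha = 1.92 × 10^6 m²
Δh = 41 ft = 12.5 m
ΔV = S × A × Δh = 2.1 × 10^-4 × 1.92 × 10^6 m² × 12.5 m = 5039 m³
ΔV = 5039 m³ = 5.039 × 10^6 L

ΔV ≈ 5.04 × 10^6 L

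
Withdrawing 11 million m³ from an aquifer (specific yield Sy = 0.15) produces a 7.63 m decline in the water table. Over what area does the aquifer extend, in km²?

A ≈ 9.61 km²

ΔV = 11 million m³ = 1.1 × 10^7 m³
A = ΔV / (Sy × Δh) = 1.1 × 10^7 / (0.15 × 7.63) = 9.611 × 10^6 m²
A = 9.611 × 10^6 m² = 9.611 km²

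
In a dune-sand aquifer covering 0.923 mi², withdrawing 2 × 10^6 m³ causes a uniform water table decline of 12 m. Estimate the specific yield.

Sy ≈ 0.07

A = 0.923 mi² = 2.391 × 10^6 m²
Sy = ΔV / (A × Δh) = 2 × 10^6 m³ / (2.391 × 10^6 m² × 12 m) = 0.06972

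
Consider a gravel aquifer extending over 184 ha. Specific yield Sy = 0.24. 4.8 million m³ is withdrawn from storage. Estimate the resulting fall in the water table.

A = 184 ha = 1.84 × 10^6 m²
ΔV = 4.8 million m³ = 4.8 × 10^6 m³
Δh = ΔV / (Sy × A) = 4.8 × 10^6 m³ / (0.24 × 1.84 × 10^6 m²) = 10.87 m

Δh ≈ 10.9 m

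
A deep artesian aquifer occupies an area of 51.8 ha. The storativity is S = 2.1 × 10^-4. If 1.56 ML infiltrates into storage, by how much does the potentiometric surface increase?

A = 51.8 ha = 5.18 × 10^5 m²
ΔV = 1.56 ML = 1560 m³
Δh = ΔV / (S × A) = 1560 m³ / (2.1 × 10^-4 × 5.18 × 10^5 m²) = 14.34 m

Δh ≈ 14.3 m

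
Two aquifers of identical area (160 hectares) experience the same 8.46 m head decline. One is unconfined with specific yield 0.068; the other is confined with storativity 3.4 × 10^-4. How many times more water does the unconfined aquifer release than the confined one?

ΔV_u / ΔV_c ≈ 200

A = 160 hectares = 1.6 × 10^6 m²
Unconfined: ΔV_u = Sy × A × Δh = 0.068 × 1.6 × 10^6 × 8.46 = 9.204 × 10^5 m³
Confined: ΔV_c = S × A × Δh = 3.4 × 10^-4 × 1.6 × 10^6 × 8.46 = 4602 m³
Ratio = ΔV_u / ΔV_c = Sy / S = 0.068 / 3.4 × 10^-4 = 200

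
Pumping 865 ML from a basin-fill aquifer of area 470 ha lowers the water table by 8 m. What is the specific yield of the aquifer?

A = 470 ha = 4.7 × 10^6 m²
ΔV = 865 ML = 8.65 × 10^5 m³
Sy = ΔV / (A × Δh) = 8.65 × 10^5 m³ / (4.7 × 10^6 m² × 8 m) = 0.02301

Sy ≈ 0.023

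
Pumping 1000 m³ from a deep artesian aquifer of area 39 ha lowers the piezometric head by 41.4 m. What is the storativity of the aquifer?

S ≈ 6.2 × 10^-5

A = 39 ha = 3.9 × 10^5 m²
S = ΔV / (A × Δh) = 1000 m³ / (3.9 × 10^5 m² × 41.4 m) = 6.193 × 10^-5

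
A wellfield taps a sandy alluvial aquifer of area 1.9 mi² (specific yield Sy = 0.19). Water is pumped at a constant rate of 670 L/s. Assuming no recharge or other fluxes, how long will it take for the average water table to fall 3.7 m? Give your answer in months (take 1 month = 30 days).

t ≈ 1.99 months

A = 1.9 mi² = 4.921 × 10^6 m²
ΔV = Sy × A × Δh = 0.19 × 4.921 × 10^6 × 3.7 = 3.459 × 10^6 m³
Q = 670 L/s = 57890 m³/d
t = ΔV / Q = 3.459 × 10^6 m³ / 57890 m³/d = 59.76 d
t = 59.76 d ≈ 1.992 months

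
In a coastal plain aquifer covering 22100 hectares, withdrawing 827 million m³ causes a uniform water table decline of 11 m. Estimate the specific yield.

A = 22100 hectares = 2.21 × 10^8 m²
ΔV = 827 million m³ = 8.27 × 10^8 m³
Sy = ΔV / (A × Δh) = 8.27 × 10^8 m³ / (2.21 × 10^8 m² × 11 m) = 0.3402

Sy ≈ 0.34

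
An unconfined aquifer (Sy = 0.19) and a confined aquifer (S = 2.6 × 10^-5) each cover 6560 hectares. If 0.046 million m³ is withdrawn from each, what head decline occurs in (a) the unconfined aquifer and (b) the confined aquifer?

A = 6560 hectares = 6.56 × 10^7 m²
ΔV = 0.046 million m³ = 46000 m³
Unconfined: Δh_u = ΔV/(Sy·A) = 46000/(0.19 × 6.56 × 10^7) = 0.003691 m
Confined: Δh_c = ΔV/(S·A) = 46000/(2.6 × 10^-5 × 6.56 × 10^7) = 26.97 m

Δh_u ≈ 0.00369 m; Δh_c ≈ 27 m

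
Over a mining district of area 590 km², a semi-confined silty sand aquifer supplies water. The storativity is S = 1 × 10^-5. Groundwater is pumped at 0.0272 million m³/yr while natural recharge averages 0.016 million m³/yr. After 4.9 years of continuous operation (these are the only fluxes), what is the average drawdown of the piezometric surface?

Δh ≈ 9.3 m

A = 590 km² = 5.9 × 10^8 m²
Net abstraction = 0.0272 − 0.016 = 0.0112 million m³/yr
Q_net = 0.0112 million m³/yr = 30.68 m³/d
t = 4.9 years = 1789 d
ΔV = Q × t = 30.68 m³/d × 1789 d = 54880 m³
Δh = ΔV / (S × A) = 54880 / (1 × 10^-5 × 5.9 × 10^8) = 9.302 m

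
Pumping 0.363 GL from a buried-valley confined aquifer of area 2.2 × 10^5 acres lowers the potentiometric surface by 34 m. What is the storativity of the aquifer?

A = 2.2 × 10^5 acres = 8.903 × 10^8 m²
ΔV = 0.363 GL = 3.63 × 10^5 m³
S = ΔV / (A × Δh) = 3.63 × 10^5 m³ / (8.903 × 10^8 m² × 34 m) = 1.199 × 10^-5

S ≈ 1.2 × 10^-5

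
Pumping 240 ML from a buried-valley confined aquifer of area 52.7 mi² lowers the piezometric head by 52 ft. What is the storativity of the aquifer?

A = 52.7 mi² = 1.365 × 10^8 m²
Δh = 52 ft = 15.85 m
ΔV = 240 ML = 2.4 × 10^5 m³
S = ΔV / (A × Δh) = 2.4 × 10^5 m³ / (1.365 × 10^8 m² × 15.85 m) = 1.109 × 10^-4

S ≈ 1.1 × 10^-4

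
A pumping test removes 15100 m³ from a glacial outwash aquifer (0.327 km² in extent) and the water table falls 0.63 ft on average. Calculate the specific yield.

Sy ≈ 0.24

A = 0.327 km² = 3.27 × 10^5 m²
Δh = 0.63 ft = 0.192 m
Sy = ΔV / (A × Δh) = 15100 m³ / (3.27 × 10^5 m² × 0.192 m) = 0.2405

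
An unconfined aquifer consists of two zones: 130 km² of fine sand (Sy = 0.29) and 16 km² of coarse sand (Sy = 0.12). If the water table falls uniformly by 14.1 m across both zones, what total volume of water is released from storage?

A₁ = 130 km² = 1.3 × 10^8 m²; A₂ = 16 km² = 1.6 × 10^7 m²
ΔV₁ = 0.29 × 1.3 × 10^8 × 14.1 = 5.316 × 10^8 m³
ΔV₂ = 0.12 × 1.6 × 10^7 × 14.1 = 2.707 × 10^7 m³
ΔV = ΔV₁ + ΔV₂ = 5.586 × 10^8 m³

ΔV ≈ 5.59 × 10^8 m³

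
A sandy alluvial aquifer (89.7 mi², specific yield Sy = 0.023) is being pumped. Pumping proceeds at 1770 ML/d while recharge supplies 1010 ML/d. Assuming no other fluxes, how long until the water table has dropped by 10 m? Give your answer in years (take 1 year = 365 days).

A = 89.7 mi² = 2.323 × 10^8 m²
ΔV = Sy × A × Δh = 0.023 × 2.323 × 10^8 × 10 = 5.343 × 10^7 m³
Net withdrawal = 1770 − 1010 = 760 ML/d = 7.6 × 10^5 m³/d
t = ΔV / Q = 5.343 × 10^7 m³ / 7.6 × 10^5 m³/d = 70.31 d
t = 70.31 d ≈ 0.1926 years

t ≈ 0.193 years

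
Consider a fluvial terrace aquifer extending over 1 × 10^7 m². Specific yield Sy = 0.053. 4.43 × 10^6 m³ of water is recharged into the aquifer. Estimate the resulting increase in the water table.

Δh ≈ 8.36 m

Δh = ΔV / (Sy × A) = 4.43 × 10^6 m³ / (0.053 × 1 × 10^7 m²) = 8.358 m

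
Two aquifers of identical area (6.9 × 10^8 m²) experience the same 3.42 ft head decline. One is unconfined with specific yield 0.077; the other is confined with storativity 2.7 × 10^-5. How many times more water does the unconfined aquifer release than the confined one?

Δh = 3.42 ft = 1.042 m
Unconfined: ΔV_u = Sy × A × Δh = 0.077 × 6.9 × 10^8 × 1.042 = 5.538 × 10^7 m³
Confined: ΔV_c = S × A × Δh = 2.7 × 10^-5 × 6.9 × 10^8 × 1.042 = 19420 m³
Ratio = ΔV_u / ΔV_c = Sy / S = 0.077 / 2.7 × 10^-5 = 2852

ΔV_u / ΔV_c ≈ 2850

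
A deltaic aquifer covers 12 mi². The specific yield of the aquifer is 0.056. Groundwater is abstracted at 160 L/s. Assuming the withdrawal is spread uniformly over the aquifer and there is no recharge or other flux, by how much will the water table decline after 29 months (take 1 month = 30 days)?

Δh ≈ 6.91 m

A = 12 mi² = 3.108 × 10^7 m²
Q = 160 L/s = 13820 m³/d
t = 29 months = 870 d
ΔV = Q × t = 13820 m³/d × 870 d = 1.203 × 10^7 m³
Δh = ΔV / (Sy × A) = 1.203 × 10^7 / (0.056 × 3.108 × 10^7) = 6.91 m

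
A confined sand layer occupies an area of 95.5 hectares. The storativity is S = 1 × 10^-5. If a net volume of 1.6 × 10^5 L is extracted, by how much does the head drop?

Δh ≈ 16.8 m

A = 95.5 hectares = 9.55 × 10^5 m²
ΔV = 1.6 × 10^5 L = 160 m³
Δh = ΔV / (S × A) = 160 m³ / (1 × 10^-5 × 9.55 × 10^5 m²) = 16.75 m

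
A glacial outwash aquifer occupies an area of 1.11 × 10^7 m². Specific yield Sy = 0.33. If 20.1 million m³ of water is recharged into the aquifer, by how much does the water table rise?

ΔV = 20.1 million m³ = 2.01 × 10^7 m³
Δh = ΔV / (Sy × A) = 2.01 × 10^7 m³ / (0.33 × 1.11 × 10^7 m²) = 5.487 m

Δh ≈ 5.49 m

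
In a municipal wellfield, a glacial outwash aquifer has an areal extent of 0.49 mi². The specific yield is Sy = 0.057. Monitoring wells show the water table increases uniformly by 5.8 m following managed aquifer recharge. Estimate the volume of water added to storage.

ΔV ≈ 4.2 × 10^5 m³

A = 0.49 mi² = 1.269 × 10^6 m²
ΔV = Sy × A × Δh = 0.057 × 1.269 × 10^6 m² × 5.8 m = 4.196 × 10^5 m³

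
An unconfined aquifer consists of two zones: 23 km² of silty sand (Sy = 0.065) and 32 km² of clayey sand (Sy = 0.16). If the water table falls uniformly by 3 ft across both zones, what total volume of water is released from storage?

ΔV ≈ 6.05 × 10^6 m³

A₁ = 23 km² = 2.3 × 10^7 m²; A₂ = 32 km² = 3.2 × 10^7 m²
Δh = 3 ft = 0.9144 m
ΔV₁ = 0.065 × 2.3 × 10^7 × 0.9144 = 1.367 × 10^6 m³
ΔV₂ = 0.16 × 3.2 × 10^7 × 0.9144 = 4.682 × 10^6 m³
ΔV = ΔV₁ + ΔV₂ = 6.049 × 10^6 m³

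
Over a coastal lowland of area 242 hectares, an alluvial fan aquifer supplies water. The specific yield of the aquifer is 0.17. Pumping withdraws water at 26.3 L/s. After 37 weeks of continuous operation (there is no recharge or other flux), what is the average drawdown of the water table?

Δh ≈ 1.43 m

A = 242 hectares = 2.42 × 10^6 m²
Q = 26.3 L/s = 2272 m³/d
t = 37 weeks = 259 d
ΔV = Q × t = 2272 m³/d × 259 d = 5.885 × 10^5 m³
Δh = ΔV / (Sy × A) = 5.885 × 10^5 / (0.17 × 2.42 × 10^6) = 1.431 m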